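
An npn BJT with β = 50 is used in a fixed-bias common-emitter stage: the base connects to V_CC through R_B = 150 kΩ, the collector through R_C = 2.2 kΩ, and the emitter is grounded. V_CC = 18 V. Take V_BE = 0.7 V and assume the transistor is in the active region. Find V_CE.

Base loop: V_CC = I_B·R_B + V_BE, so I_B = (18 − 0.7)/150 kΩ = 0.115 mA.
In the active region I_C = β·I_B = 50 × 0.115 = 5.77 mA.
Collector loop: V_CE = V_CC − I_C·R_C = 18 − 5.77×2.2 = 5.31 V.
Since V_CE = 5.31 V > V_CE(sat) ≈ 0.2 V, the transistor is in the active region as assumed.

V_CE ≈ 5.3 V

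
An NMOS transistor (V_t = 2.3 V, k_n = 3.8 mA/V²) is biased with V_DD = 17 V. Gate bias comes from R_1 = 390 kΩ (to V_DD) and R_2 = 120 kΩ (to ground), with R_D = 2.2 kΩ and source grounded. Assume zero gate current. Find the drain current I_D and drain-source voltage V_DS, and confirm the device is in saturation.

I_D ≈ 5.5 mA, V_DS ≈ 4.9 V

V_G = V_DD·R_2/(R_1+R_2) = 17×120/510 = 4 V. With the source grounded, V_GS = V_G = 4 V.
Assume saturation: I_D = (k_n/2)(V_GS − V_t)² = (3.8/2)×(4 − 2.3)² = 1.9×1.7² = 5.49 mA.
V_DS = V_DD − I_D·R_D = 17 − 5.49×2.2 = 4.92 V.
Saturation requires V_DS ≥ V_GS − V_t = 1.7 V; 4.92 ≥ 1.7 ✓.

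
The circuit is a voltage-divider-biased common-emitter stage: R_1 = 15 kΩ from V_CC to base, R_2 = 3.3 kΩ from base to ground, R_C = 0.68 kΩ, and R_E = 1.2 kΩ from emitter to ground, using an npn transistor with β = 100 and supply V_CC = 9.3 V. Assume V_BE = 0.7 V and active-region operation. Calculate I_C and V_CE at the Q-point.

Thevenize the base divider: V_Th = V_CC·R_2/(R_1+R_2) = 9.3×3.3/18.3 = 1.68 V, R_Th = R_1‖R_2 = 2.7 kΩ.
Base-emitter loop: V_Th = I_B·R_Th + V_BE + (β+1)I_B·R_E, so I_B = (1.68 − 0.7) / (2.7 + 101×1.2) = 0.00789 mA.
I_C = β·I_B = 100×0.00789 = 0.789 mA, and I_E = (β+1)I_B = 0.796 mA.
V_CE = V_CC − I_C·R_C − I_E·R_E = 9.3 − 0.789×0.68 − 0.796×1.2 = 7.81 V.
V_CE = 7.81 V > 0.2 V confirms active-region operation.

I_C ≈ 0.79 mA, V_CE ≈ 7.8 V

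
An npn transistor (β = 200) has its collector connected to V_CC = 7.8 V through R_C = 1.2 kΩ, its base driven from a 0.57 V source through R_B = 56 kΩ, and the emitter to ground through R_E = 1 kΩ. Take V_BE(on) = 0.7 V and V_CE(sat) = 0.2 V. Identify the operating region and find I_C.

V_BB = 0.57 V ≤ V_BE(on) = 0.7 V, so the base-emitter junction is not forward biased.
The transistor is in cutoff: I_B = I_C = 0.

cutoff; I_C ≈ 0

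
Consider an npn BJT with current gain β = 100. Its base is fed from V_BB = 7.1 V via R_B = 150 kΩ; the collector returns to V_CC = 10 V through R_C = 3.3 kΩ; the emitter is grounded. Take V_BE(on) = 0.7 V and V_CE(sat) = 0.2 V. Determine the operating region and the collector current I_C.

saturation; I_C ≈ 3 mA

Assume active: I_B = (7.1 − 0.7)/150 = 0.0427 mA, giving I_C = β·I_B = 4.27 mA.
But then V_CE = 10 − 4.27×3.3 = -4.08 V < V_CE(sat) = 0.2 V — impossible in the active region.
So the transistor is saturated. With V_CE = 0.2 V, I_C = (V_CC − 0.2)/R_C = 9.8/3.3 = 2.97 mA.
Check: β·I_B = 4.27 mA > I_C = 2.97 mA, confirming saturation.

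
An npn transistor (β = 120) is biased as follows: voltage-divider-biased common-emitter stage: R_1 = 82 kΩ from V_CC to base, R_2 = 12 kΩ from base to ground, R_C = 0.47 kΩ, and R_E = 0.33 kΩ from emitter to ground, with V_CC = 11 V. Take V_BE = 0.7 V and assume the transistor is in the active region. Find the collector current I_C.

Thevenize the base divider: V_Th = V_CC·R_2/(R_1+R_2) = 11×12/94 = 1.4 V, R_Th = R_1‖R_2 = 10.5 kΩ.
Base-emitter loop: V_Th = I_B·R_Th + V_BE + (β+1)I_B·R_E, so I_B = (1.4 − 0.7) / (10.5 + 121×0.33) = 0.014 mA.
I_C = β·I_B = 120×0.014 = 1.68 mA, and I_E = (β+1)I_B = 1.69 mA.
V_CE = V_CC − I_C·R_C − I_E·R_E = 11 − 1.68×0.47 − 1.69×0.33 = 9.65 V.
V_CE = 9.65 V > 0.2 V confirms active-region operation.

I_C ≈ 1.7 mA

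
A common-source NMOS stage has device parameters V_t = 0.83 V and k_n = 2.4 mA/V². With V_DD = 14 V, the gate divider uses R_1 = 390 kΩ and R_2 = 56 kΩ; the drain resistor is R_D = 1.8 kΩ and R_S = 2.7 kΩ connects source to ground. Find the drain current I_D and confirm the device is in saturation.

I_D ≈ 0.19 mA

V_G = V_DD·R_2/(R_1+R_2) = 14×56/446 = 1.76 V.
Assume saturation: I_D = (k_n/2)(V_GS − V_t)² with V_GS = V_G − I_D·R_S = 1.76 − 2.7·I_D.
Substituting gives 8.75·I_D² − 7.01·I_D + 1.03 = 0, with roots I_D = 0.195 or 0.607 mA.
The root I_D = 0.607 mA gives V_GS = 0.119 V ≤ V_t, so take I_D = 0.195 mA.
Then V_GS = 1.23 V and V_DS = V_DD − I_D(R_D+R_S) = 14 − 0.195×4.5 = 13.1 V.
Saturation requires V_DS ≥ V_GS − V_t = 0.403 V; 13.1 ≥ 0.403 ✓.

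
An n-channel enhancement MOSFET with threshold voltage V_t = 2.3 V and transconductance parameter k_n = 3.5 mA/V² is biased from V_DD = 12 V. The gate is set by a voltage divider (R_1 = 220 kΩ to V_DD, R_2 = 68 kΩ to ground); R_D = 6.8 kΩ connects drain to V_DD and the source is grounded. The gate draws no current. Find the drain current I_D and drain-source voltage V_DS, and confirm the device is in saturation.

V_G = V_DD·R_2/(R_1+R_2) = 12×68/288 = 2.83 V. With the source grounded, V_GS = V_G = 2.83 V.
Assume saturation: I_D = (k_n/2)(V_GS − V_t)² = (3.5/2)×(2.83 − 2.3)² = 1.75×0.533² = 0.498 mA.
V_DS = V_DD − I_D·R_D = 12 − 0.498×6.8 = 8.62 V.
Saturation requires V_DS ≥ V_GS − V_t = 0.533 V; 8.62 ≥ 0.533 ✓.

I_D ≈ 0.5 mA, V_DS ≈ 8.6 V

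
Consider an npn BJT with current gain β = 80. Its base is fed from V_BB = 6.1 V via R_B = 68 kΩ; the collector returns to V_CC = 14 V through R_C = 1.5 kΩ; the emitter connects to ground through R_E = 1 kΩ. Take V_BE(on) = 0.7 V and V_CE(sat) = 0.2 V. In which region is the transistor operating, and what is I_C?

Assume active. Base-emitter loop: I_B = (V_BB − V_BE)/(R_B + (β+1)R_E) = (6.1 − 0.7)/(68 + 81×1) = 0.0362 mA.
I_C = β·I_B = 80×0.0362 = 2.9 mA.
V_CE = V_CC − I_C·R_C − I_E·R_E = 14 − 2.9×1.5 − 2.94×1 = 6.72 V > V_CE(sat), so the active-region assumption holds.

active; I_C ≈ 2.9 mA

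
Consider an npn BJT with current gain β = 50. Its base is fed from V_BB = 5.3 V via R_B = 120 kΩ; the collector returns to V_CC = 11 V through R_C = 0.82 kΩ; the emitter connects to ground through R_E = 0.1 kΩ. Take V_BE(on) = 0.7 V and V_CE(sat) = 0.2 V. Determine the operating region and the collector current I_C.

Assume active. Base-emitter loop: I_B = (V_BB − V_BE)/(R_B + (β+1)R_E) = (5.3 − 0.7)/(120 + 51×0.1) = 0.0368 mA.
I_C = β·I_B = 50×0.0368 = 1.84 mA.
V_CE = V_CC − I_C·R_C − I_E·R_E = 11 − 1.84×0.82 − 1.88×0.1 = 9.3 V > V_CE(sat), so the active-region assumption holds.

active; I_C ≈ 1.8 mA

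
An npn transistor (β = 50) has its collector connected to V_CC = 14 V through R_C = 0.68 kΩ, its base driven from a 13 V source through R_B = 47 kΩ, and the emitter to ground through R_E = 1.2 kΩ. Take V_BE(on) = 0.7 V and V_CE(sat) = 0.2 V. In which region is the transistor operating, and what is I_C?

active; I_C ≈ 5.7 mA

Assume active. Base-emitter loop: I_B = (V_BB − V_BE)/(R_B + (β+1)R_E) = (13 − 0.7)/(47 + 51×1.2) = 0.114 mA.
I_C = β·I_B = 50×0.114 = 5.68 mA.
V_CE = V_CC − I_C·R_C − I_E·R_E = 14 − 5.68×0.68 − 5.8×1.2 = 3.18 V > V_CE(sat), so the active-region assumption holds.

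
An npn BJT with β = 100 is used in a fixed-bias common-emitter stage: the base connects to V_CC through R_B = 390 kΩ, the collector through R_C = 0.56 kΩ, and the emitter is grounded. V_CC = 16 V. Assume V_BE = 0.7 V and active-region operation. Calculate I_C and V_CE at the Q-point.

I_C ≈ 3.9 mA, V_CE ≈ 14 V

Base loop: V_CC = I_B·R_B + V_BE, so I_B = (16 − 0.7)/390 kΩ = 0.0392 mA.
In the active region I_C = β·I_B = 100 × 0.0392 = 3.92 mA.
Collector loop: V_CE = V_CC − I_C·R_C = 16 − 3.92×0.56 = 13.8 V.
Since V_CE = 13.8 V > V_CE(sat) ≈ 0.2 V, the transistor is in the active region as assumed.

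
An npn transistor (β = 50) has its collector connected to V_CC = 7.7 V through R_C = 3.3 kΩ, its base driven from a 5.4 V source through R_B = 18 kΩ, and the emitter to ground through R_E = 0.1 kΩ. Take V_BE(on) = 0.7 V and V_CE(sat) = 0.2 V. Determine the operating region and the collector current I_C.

Assume active: I_B = (5.4 − 0.7)/(18 + 51×0.1) = 0.203 mA, I_C = β·I_B = 10.2 mA.
Then V_CE = 7.7 − 10.2×3.3 − 10.4×0.1 = -26.9 V < 0.2 V — the active assumption fails.
Re-solve with V_CE = 0.2 V. KCL at the emitter: V_E/R_E = (V_BB−0.7−V_E)/R_B + (V_CC−0.2−V_E)/R_C, giving V_E = 0.245 V.
I_C = (V_CC − 0.2 − V_E)/R_C = (7.5 − 0.245)/3.3 = 2.2 mA.
Check: I_B = (4.7 − 0.245)/18 = 0.248 mA, and β·I_B = 12.4 mA > I_C, confirming saturation.

saturation; I_C ≈ 2.2 mA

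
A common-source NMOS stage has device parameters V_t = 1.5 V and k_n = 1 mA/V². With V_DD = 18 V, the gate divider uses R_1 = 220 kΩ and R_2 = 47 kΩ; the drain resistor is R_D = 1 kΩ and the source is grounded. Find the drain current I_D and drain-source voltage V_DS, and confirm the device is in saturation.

I_D ≈ 1.4 mA, V_DS ≈ 17 V

V_G = V_DD·R_2/(R_1+R_2) = 18×47/267 = 3.17 V. With the source grounded, V_GS = V_G = 3.17 V.
Assume saturation: I_D = (k_n/2)(V_GS − V_t)² = (1/2)×(3.17 − 1.5)² = 0.5×1.67² = 1.39 mA.
V_DS = V_DD − I_D·R_D = 18 − 1.39×1 = 16.6 V.
Saturation requires V_DS ≥ V_GS − V_t = 1.67 V; 16.6 ≥ 1.67 ✓.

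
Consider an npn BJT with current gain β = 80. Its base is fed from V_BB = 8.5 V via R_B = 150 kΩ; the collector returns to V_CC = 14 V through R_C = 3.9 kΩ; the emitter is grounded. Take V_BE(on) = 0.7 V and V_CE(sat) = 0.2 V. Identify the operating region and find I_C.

Assume active: I_B = (8.5 − 0.7)/150 = 0.052 mA, giving I_C = β·I_B = 4.16 mA.
But then V_CE = 14 − 4.16×3.9 = -2.22 V < V_CE(sat) = 0.2 V — impossible in the active region.
So the transistor is saturated. With V_CE = 0.2 V, I_C = (V_CC − 0.2)/R_C = 13.8/3.9 = 3.54 mA.
Check: β·I_B = 4.16 mA > I_C = 3.54 mA, confirming saturation.

saturation; I_C ≈ 3.5 mA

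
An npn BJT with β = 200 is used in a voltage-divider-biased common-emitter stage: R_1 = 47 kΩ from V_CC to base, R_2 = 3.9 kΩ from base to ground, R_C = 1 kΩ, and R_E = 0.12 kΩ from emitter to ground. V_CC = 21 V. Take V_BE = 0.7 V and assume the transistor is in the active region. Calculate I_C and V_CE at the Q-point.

I_C ≈ 6.6 mA, V_CE ≈ 14 V

Thevenize the base divider: V_Th = V_CC·R_2/(R_1+R_2) = 21×3.9/50.9 = 1.61 V, R_Th = R_1‖R_2 = 3.6 kΩ.
Base-emitter loop: V_Th = I_B·R_Th + V_BE + (β+1)I_B·R_E, so I_B = (1.61 − 0.7) / (3.6 + 201×0.12) = 0.0328 mA.
I_C = β·I_B = 200×0.0328 = 6.56 mA, and I_E = (β+1)I_B = 6.59 mA.
V_CE = V_CC − I_C·R_C − I_E·R_E = 21 − 6.56×1 − 6.59×0.12 = 13.7 V.
V_CE = 13.7 V > 0.2 V confirms active-region operation.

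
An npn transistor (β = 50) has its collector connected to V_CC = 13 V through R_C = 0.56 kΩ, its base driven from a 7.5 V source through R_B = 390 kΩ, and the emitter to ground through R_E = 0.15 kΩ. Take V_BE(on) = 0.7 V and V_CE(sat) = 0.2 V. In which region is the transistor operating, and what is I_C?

Assume active. Base-emitter loop: I_B = (V_BB − V_BE)/(R_B + (β+1)R_E) = (7.5 − 0.7)/(390 + 51×0.15) = 0.0171 mA.
I_C = β·I_B = 50×0.0171 = 0.855 mA.
V_CE = V_CC − I_C·R_C − I_E·R_E = 13 − 0.855×0.56 − 0.872×0.15 = 12.4 V > V_CE(sat), so the active-region assumption holds.

active; I_C ≈ 0.86 mA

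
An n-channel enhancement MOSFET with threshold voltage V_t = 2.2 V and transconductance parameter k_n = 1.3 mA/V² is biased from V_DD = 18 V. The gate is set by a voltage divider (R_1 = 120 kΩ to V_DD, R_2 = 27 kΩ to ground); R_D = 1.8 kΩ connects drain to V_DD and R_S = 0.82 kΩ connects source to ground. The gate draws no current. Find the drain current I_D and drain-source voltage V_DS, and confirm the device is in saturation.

I_D ≈ 0.4 mA, V_DS ≈ 17 V

V_G = V_DD·R_2/(R_1+R_2) = 18×27/147 = 3.31 V.
Assume saturation: I_D = (k_n/2)(V_GS − V_t)² with V_GS = V_G − I_D·R_S = 3.31 − 0.82·I_D.
Substituting gives 0.437·I_D² − 2.18·I_D + 0.795 = 0, with roots I_D = 0.396 or 4.59 mA.
The root I_D = 4.59 mA gives V_GS = -0.457 V ≤ V_t, so take I_D = 0.396 mA.
Then V_GS = 2.98 V and V_DS = V_DD − I_D(R_D+R_S) = 18 − 0.396×2.62 = 17 V.
Saturation requires V_DS ≥ V_GS − V_t = 0.781 V; 17 ≥ 0.781 ✓.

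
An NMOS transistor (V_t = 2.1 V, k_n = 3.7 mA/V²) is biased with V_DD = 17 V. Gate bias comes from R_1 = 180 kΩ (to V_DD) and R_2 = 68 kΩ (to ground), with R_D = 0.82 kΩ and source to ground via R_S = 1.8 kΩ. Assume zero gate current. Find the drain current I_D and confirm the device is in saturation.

V_G = V_DD·R_2/(R_1+R_2) = 17×68/248 = 4.66 V.
Assume saturation: I_D = (k_n/2)(V_GS − V_t)² with V_GS = V_G − I_D·R_S = 4.66 − 1.8·I_D.
Substituting gives 5.99·I_D² − 18.1·I_D + 12.1 = 0, with roots I_D = 1.01 or 2 mA.
The root I_D = 2 mA gives V_GS = 1.06 V ≤ V_t, so take I_D = 1.01 mA.
Then V_GS = 2.84 V and V_DS = V_DD − I_D(R_D+R_S) = 17 − 1.01×2.62 = 14.3 V.
Saturation requires V_DS ≥ V_GS − V_t = 0.74 V; 14.3 ≥ 0.74 ✓.

I_D ≈ 1 mA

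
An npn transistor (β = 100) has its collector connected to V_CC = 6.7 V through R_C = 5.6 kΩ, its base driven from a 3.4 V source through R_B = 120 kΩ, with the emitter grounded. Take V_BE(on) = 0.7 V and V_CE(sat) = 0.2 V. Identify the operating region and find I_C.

saturation; I_C ≈ 1.2 mA

Assume active: I_B = (3.4 − 0.7)/120 = 0.0225 mA, giving I_C = β·I_B = 2.25 mA.
But then V_CE = 6.7 − 2.25×5.6 = -5.9 V < V_CE(sat) = 0.2 V — impossible in the active region.
So the transistor is saturated. With V_CE = 0.2 V, I_C = (V_CC − 0.2)/R_C = 6.5/5.6 = 1.16 mA.
Check: β·I_B = 2.25 mA > I_C = 1.16 mA, confirming saturation.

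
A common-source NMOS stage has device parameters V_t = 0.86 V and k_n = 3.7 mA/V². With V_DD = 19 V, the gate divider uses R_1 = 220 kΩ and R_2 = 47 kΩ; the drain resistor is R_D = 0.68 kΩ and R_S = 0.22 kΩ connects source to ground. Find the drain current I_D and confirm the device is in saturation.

V_G = V_DD·R_2/(R_1+R_2) = 19×47/267 = 3.34 V.
Assume saturation: I_D = (k_n/2)(V_GS − V_t)² with V_GS = V_G − I_D·R_S = 3.34 − 0.22·I_D.
Substituting gives 0.0895·I_D² − 3.02·I_D + 11.4 = 0, with roots I_D = 4.34 or 29.4 mA.
The root I_D = 29.4 mA gives V_GS = -3.13 V ≤ V_t, so take I_D = 4.34 mA.
Then V_GS = 2.39 V and V_DS = V_DD − I_D(R_D+R_S) = 19 − 4.34×0.9 = 15.1 V.
Saturation requires V_DS ≥ V_GS − V_t = 1.53 V; 15.1 ≥ 1.53 ✓.

I_D ≈ 4.3 mA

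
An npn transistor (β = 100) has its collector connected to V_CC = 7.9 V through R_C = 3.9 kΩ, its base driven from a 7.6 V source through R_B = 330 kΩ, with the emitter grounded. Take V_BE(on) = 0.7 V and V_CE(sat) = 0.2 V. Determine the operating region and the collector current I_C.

saturation; I_C ≈ 2 mA

Assume active: I_B = (7.6 − 0.7)/330 = 0.0209 mA, giving I_C = β·I_B = 2.09 mA.
But then V_CE = 7.9 − 2.09×3.9 = -0.255 V < V_CE(sat) = 0.2 V — impossible in the active region.
So the transistor is saturated. With V_CE = 0.2 V, I_C = (V_CC − 0.2)/R_C = 7.7/3.9 = 1.97 mA.
Check: β·I_B = 2.09 mA > I_C = 1.97 mA, confirming saturation.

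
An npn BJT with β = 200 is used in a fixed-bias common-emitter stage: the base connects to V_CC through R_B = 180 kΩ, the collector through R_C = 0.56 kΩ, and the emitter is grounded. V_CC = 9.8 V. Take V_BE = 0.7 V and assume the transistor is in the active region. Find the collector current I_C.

I_C ≈ 10 mA

Base loop: V_CC = I_B·R_B + V_BE, so I_B = (9.8 − 0.7)/180 kΩ = 0.0506 mA.
In the active region I_C = β·I_B = 200 × 0.0506 = 10.1 mA.
Collector loop: V_CE = V_CC − I_C·R_C = 9.8 − 10.1×0.56 = 4.14 V.
Since V_CE = 4.14 V > V_CE(sat) ≈ 0.2 V, the transistor is in the active region as assumed.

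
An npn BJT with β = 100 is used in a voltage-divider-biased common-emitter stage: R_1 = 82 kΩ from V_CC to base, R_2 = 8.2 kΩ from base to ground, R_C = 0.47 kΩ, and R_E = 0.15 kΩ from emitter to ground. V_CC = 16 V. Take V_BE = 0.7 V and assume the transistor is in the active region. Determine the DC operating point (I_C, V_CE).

Thevenize the base divider: V_Th = V_CC·R_2/(R_1+R_2) = 16×8.2/90.2 = 1.45 V, R_Th = R_1‖R_2 = 7.45 kΩ.
Base-emitter loop: V_Th = I_B·R_Th + V_BE + (β+1)I_B·R_E, so I_B = (1.45 − 0.7) / (7.45 + 101×0.15) = 0.0334 mA.
I_C = β·I_B = 100×0.0334 = 3.34 mA, and I_E = (β+1)I_B = 3.37 mA.
V_CE = V_CC − I_C·R_C − I_E·R_E = 16 − 3.34×0.47 − 3.37×0.15 = 13.9 V.
V_CE = 13.9 V > 0.2 V confirms active-region operation.

I_C ≈ 3.3 mA, V_CE ≈ 14 V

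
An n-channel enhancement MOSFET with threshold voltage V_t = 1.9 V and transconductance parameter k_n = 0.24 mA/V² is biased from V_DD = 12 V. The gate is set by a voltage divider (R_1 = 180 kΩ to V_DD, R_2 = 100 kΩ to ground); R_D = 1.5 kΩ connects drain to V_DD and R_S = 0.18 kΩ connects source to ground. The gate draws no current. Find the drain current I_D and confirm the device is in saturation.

V_G = V_DD·R_2/(R_1+R_2) = 12×100/280 = 4.29 V.
Assume saturation: I_D = (k_n/2)(V_GS − V_t)² with V_GS = V_G − I_D·R_S = 4.29 − 0.18·I_D.
Substituting gives 0.00389·I_D² − 1.1·I_D + 0.683 = 0, with roots I_D = 0.621 or 283 mA.
The root I_D = 283 mA gives V_GS = -46.7 V ≤ V_t, so take I_D = 0.621 mA.
Then V_GS = 4.17 V and V_DS = V_DD − I_D(R_D+R_S) = 12 − 0.621×1.68 = 11 V.
Saturation requires V_DS ≥ V_GS − V_t = 2.27 V; 11 ≥ 2.27 ✓.

I_D ≈ 0.62 mA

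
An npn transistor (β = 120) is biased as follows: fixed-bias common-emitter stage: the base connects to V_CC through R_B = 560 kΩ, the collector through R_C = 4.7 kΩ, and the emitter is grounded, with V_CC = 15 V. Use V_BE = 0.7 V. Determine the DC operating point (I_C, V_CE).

Base loop: V_CC = I_B·R_B + V_BE, so I_B = (15 − 0.7)/560 kΩ = 0.0255 mA.
In the active region I_C = β·I_B = 120 × 0.0255 = 3.06 mA.
Collector loop: V_CE = V_CC − I_C·R_C = 15 − 3.06×4.7 = 0.598 V.
Since V_CE = 0.598 V > V_CE(sat) ≈ 0.2 V, the transistor is in the active region as assumed.

I_C ≈ 3.1 mA, V_CE ≈ 0.6 V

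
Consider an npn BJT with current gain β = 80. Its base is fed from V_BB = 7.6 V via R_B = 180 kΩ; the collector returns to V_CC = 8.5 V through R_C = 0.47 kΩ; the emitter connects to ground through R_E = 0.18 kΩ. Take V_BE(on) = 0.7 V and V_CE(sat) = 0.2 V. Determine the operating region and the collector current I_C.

Assume active. Base-emitter loop: I_B = (V_BB − V_BE)/(R_B + (β+1)R_E) = (7.6 − 0.7)/(180 + 81×0.18) = 0.0355 mA.
I_C = β·I_B = 80×0.0355 = 2.84 mA.
V_CE = V_CC − I_C·R_C − I_E·R_E = 8.5 − 2.84×0.47 − 2.87×0.18 = 6.65 V > V_CE(sat), so the active-region assumption holds.

active; I_C ≈ 2.8 mA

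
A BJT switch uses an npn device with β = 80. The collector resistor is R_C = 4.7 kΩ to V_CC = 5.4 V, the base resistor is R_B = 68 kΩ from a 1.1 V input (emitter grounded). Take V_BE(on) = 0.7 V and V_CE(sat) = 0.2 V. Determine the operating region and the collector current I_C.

Assume active. Base-emitter loop: I_B = (V_BB − V_BE)/R_B = (1.1 − 0.7)/68 = 0.00588 mA.
I_C = β·I_B = 80×0.00588 = 0.471 mA.
V_CE = V_CC − I_C·R_C = 5.4 − 0.471×4.7 = 3.19 V > V_CE(sat), so the active-region assumption holds.

active; I_C ≈ 0.47 mA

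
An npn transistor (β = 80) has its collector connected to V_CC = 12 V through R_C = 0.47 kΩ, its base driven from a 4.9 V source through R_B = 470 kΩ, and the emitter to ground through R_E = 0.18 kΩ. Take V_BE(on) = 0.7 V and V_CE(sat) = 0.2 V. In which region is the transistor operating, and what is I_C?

active; I_C ≈ 0.69 mA

Assume active. Base-emitter loop: I_B = (V_BB − V_BE)/(R_B + (β+1)R_E) = (4.9 − 0.7)/(470 + 81×0.18) = 0.00867 mA.
I_C = β·I_B = 80×0.00867 = 0.693 mA.
V_CE = V_CC − I_C·R_C − I_E·R_E = 12 − 0.693×0.47 − 0.702×0.18 = 11.5 V > V_CE(sat), so the active-region assumption holds.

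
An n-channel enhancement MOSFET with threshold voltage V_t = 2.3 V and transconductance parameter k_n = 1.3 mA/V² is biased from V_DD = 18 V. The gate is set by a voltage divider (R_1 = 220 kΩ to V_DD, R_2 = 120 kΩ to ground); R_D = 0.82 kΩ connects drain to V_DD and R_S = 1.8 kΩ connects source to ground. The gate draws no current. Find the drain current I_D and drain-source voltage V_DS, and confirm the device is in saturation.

I_D ≈ 1.4 mA, V_DS ≈ 14 V

V_G = V_DD·R_2/(R_1+R_2) = 18×120/340 = 6.35 V.
Assume saturation: I_D = (k_n/2)(V_GS − V_t)² with V_GS = V_G − I_D·R_S = 6.35 − 1.8·I_D.
Substituting gives 2.11·I_D² − 10.5·I_D + 10.7 = 0, with roots I_D = 1.43 or 3.55 mA.
The root I_D = 3.55 mA gives V_GS = -0.037 V ≤ V_t, so take I_D = 1.43 mA.
Then V_GS = 3.78 V and V_DS = V_DD − I_D(R_D+R_S) = 18 − 1.43×2.62 = 14.3 V.
Saturation requires V_DS ≥ V_GS − V_t = 1.48 V; 14.3 ≥ 1.48 ✓.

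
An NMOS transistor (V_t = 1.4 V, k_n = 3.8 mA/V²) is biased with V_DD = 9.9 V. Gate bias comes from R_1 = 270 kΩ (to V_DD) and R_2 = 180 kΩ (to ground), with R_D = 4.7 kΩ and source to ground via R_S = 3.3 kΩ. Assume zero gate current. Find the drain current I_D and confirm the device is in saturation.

I_D ≈ 0.6 mA

V_G = V_DD·R_2/(R_1+R_2) = 9.9×180/450 = 3.96 V.
Assume saturation: I_D = (k_n/2)(V_GS − V_t)² with V_GS = V_G − I_D·R_S = 3.96 − 3.3·I_D.
Substituting gives 20.7·I_D² − 33.1·I_D + 12.5 = 0, with roots I_D = 0.605 or 0.995 mA.
The root I_D = 0.995 mA gives V_GS = 0.676 V ≤ V_t, so take I_D = 0.605 mA.
Then V_GS = 1.96 V and V_DS = V_DD − I_D(R_D+R_S) = 9.9 − 0.605×8 = 5.06 V.
Saturation requires V_DS ≥ V_GS − V_t = 0.564 V; 5.06 ≥ 0.564 ✓.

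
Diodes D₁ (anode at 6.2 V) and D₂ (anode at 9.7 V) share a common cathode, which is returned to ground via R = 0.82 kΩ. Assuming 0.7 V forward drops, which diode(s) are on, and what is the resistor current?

Only D₂ conducts; I_R ≈ 11 mA

Assume both conduct. Then node N would need to be at both 6.2−0.7 = 5.5 V and 9.7−0.7 = 9 V, which is impossible.
Assume only D₂ conducts: V_N = 9.7 − 0.7 = 9 V, so I_R = 9/0.82 = 11 mA.
Check D₁: its anode-to-cathode voltage is 6.2 − 9 = -2.8 V < 0.7 V, so it is off. The assumption is consistent.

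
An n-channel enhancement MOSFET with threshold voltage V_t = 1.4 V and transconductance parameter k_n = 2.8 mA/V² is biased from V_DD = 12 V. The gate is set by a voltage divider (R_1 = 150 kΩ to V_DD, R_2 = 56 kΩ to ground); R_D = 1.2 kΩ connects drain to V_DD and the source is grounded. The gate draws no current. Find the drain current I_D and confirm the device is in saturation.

I_D ≈ 4.9 mA

V_G = V_DD·R_2/(R_1+R_2) = 12×56/206 = 3.26 V. With the source grounded, V_GS = V_G = 3.26 V.
Assume saturation: I_D = (k_n/2)(V_GS − V_t)² = (2.8/2)×(3.26 − 1.4)² = 1.4×1.86² = 4.85 mA.
V_DS = V_DD − I_D·R_D = 12 − 4.85×1.2 = 6.17 V.
Saturation requires V_DS ≥ V_GS − V_t = 1.86 V; 6.17 ≥ 1.86 ✓.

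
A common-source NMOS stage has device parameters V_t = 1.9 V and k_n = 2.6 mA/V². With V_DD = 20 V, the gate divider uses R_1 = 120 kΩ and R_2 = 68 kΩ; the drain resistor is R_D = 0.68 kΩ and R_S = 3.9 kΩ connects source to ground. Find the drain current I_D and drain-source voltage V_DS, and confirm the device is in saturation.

V_G = V_DD·R_2/(R_1+R_2) = 20×68/188 = 7.23 V.
Assume saturation: I_D = (k_n/2)(V_GS − V_t)² with V_GS = V_G − I_D·R_S = 7.23 − 3.9·I_D.
Substituting gives 19.8·I_D² − 55.1·I_D + 37 = 0, with roots I_D = 1.13 or 1.66 mA.
The root I_D = 1.66 mA gives V_GS = 0.771 V ≤ V_t, so take I_D = 1.13 mA.
Then V_GS = 2.83 V and V_DS = V_DD − I_D(R_D+R_S) = 20 − 1.13×4.58 = 14.8 V.
Saturation requires V_DS ≥ V_GS − V_t = 0.932 V; 14.8 ≥ 0.932 ✓.

I_D ≈ 1.1 mA, V_DS ≈ 15 V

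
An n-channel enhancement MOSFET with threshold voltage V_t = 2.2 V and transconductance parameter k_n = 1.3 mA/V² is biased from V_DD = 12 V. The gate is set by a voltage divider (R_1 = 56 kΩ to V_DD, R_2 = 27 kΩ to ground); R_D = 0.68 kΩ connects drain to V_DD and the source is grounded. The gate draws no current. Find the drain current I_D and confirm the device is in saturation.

I_D ≈ 1.9 mA

V_G = V_DD·R_2/(R_1+R_2) = 12×27/83 = 3.9 V. With the source grounded, V_GS = V_G = 3.9 V.
Assume saturation: I_D = (k_n/2)(V_GS − V_t)² = (1.3/2)×(3.9 − 2.2)² = 0.65×1.7² = 1.89 mA.
V_DS = V_DD − I_D·R_D = 12 − 1.89×0.68 = 10.7 V.
Saturation requires V_DS ≥ V_GS − V_t = 1.7 V; 10.7 ≥ 1.7 ✓.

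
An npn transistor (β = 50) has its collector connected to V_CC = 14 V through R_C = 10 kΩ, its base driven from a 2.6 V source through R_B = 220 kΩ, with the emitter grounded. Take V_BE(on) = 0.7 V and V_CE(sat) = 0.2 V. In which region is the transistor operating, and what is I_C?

active; I_C ≈ 0.43 mA

Assume active. Base-emitter loop: I_B = (V_BB − V_BE)/R_B = (2.6 − 0.7)/220 = 0.00864 mA.
I_C = β·I_B = 50×0.00864 = 0.432 mA.
V_CE = V_CC − I_C·R_C = 14 − 0.432×10 = 9.68 V > V_CE(sat), so the active-region assumption holds.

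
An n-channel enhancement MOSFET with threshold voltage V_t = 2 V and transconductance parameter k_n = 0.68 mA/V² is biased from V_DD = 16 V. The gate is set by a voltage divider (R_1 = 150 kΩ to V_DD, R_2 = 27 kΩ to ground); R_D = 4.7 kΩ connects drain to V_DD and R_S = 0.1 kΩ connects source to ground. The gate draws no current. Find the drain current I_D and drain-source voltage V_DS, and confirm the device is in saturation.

V_G = V_DD·R_2/(R_1+R_2) = 16×27/177 = 2.44 V.
Assume saturation: I_D = (k_n/2)(V_GS − V_t)² with V_GS = V_G − I_D·R_S = 2.44 − 0.1·I_D.
Substituting gives 0.0034·I_D² − 1.03·I_D + 0.066 = 0, with roots I_D = 0.0641 or 303 mA.
The root I_D = 303 mA gives V_GS = -27.8 V ≤ V_t, so take I_D = 0.0641 mA.
Then V_GS = 2.43 V and V_DS = V_DD − I_D(R_D+R_S) = 16 − 0.0641×4.8 = 15.7 V.
Saturation requires V_DS ≥ V_GS − V_t = 0.434 V; 15.7 ≥ 0.434 ✓.

I_D ≈ 0.064 mA, V_DS ≈ 16 V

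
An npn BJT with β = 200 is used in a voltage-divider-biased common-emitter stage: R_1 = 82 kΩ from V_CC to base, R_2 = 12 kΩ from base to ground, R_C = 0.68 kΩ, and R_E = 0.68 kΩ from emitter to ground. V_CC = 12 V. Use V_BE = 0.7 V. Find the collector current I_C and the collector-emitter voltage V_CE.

Thevenize the base divider: V_Th = V_CC·R_2/(R_1+R_2) = 12×12/94 = 1.53 V, R_Th = R_1‖R_2 = 10.5 kΩ.
Base-emitter loop: V_Th = I_B·R_Th + V_BE + (β+1)I_B·R_E, so I_B = (1.53 − 0.7) / (10.5 + 201×0.68) = 0.00565 mA.
I_C = β·I_B = 200×0.00565 = 1.13 mA, and I_E = (β+1)I_B = 1.14 mA.
V_CE = V_CC − I_C·R_C − I_E·R_E = 12 − 1.13×0.68 − 1.14×0.68 = 10.5 V.
V_CE = 10.5 V > 0.2 V confirms active-region operation.

I_C ≈ 1.1 mA, V_CE ≈ 10 V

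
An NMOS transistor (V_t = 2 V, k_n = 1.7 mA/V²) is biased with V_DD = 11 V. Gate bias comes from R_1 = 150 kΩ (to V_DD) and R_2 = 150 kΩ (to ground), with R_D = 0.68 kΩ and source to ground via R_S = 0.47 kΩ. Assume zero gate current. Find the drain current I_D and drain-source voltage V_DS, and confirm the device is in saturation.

V_G = V_DD·R_2/(R_1+R_2) = 11×150/300 = 5.5 V.
Assume saturation: I_D = (k_n/2)(V_GS − V_t)² with V_GS = V_G − I_D·R_S = 5.5 − 0.47·I_D.
Substituting gives 0.188·I_D² − 3.8·I_D + 10.4 = 0, with roots I_D = 3.27 or 16.9 mA.
The root I_D = 16.9 mA gives V_GS = -2.47 V ≤ V_t, so take I_D = 3.27 mA.
Then V_GS = 3.96 V and V_DS = V_DD − I_D(R_D+R_S) = 11 − 3.27×1.15 = 7.24 V.
Saturation requires V_DS ≥ V_GS − V_t = 1.96 V; 7.24 ≥ 1.96 ✓.

I_D ≈ 3.3 mA, V_DS ≈ 7.2 V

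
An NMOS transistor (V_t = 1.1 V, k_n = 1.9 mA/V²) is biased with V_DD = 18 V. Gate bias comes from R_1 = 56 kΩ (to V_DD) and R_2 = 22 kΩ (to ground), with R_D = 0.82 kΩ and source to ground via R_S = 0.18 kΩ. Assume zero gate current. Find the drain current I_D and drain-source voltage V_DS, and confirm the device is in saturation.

I_D ≈ 7 mA, V_DS ≈ 11 V

V_G = V_DD·R_2/(R_1+R_2) = 18×22/78 = 5.08 V.
Assume saturation: I_D = (k_n/2)(V_GS − V_t)² with V_GS = V_G − I_D·R_S = 5.08 − 0.18·I_D.
Substituting gives 0.0308·I_D² − 2.36·I_D + 15 = 0, with roots I_D = 7.01 or 69.7 mA.
The root I_D = 69.7 mA gives V_GS = -7.46 V ≤ V_t, so take I_D = 7.01 mA.
Then V_GS = 3.82 V and V_DS = V_DD − I_D(R_D+R_S) = 18 − 7.01×1 = 11 V.
Saturation requires V_DS ≥ V_GS − V_t = 2.72 V; 11 ≥ 2.72 ✓.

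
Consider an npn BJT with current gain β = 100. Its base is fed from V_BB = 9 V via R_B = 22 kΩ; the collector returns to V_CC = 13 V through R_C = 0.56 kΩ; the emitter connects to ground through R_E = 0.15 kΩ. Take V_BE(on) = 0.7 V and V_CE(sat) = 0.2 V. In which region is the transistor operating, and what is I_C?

Assume active: I_B = (9 − 0.7)/(22 + 101×0.15) = 0.223 mA, I_C = β·I_B = 22.3 mA.
Then V_CE = 13 − 22.3×0.56 − 22.6×0.15 = -2.9 V < 0.2 V — the active assumption fails.
Re-solve with V_CE = 0.2 V. KCL at the emitter: V_E/R_E = (V_BB−0.7−V_E)/R_B + (V_CC−0.2−V_E)/R_C, giving V_E = 2.73 V.
I_C = (V_CC − 0.2 − V_E)/R_C = (12.8 − 2.73)/0.56 = 18 mA.
Check: I_B = (8.3 − 2.73)/22 = 0.253 mA, and β·I_B = 25.3 mA > I_C, confirming saturation.

saturation; I_C ≈ 18 mA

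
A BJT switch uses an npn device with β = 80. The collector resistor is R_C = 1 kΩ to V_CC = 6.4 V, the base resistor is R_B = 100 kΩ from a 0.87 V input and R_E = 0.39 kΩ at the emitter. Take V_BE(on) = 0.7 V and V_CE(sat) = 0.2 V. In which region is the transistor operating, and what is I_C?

Assume active. Base-emitter loop: I_B = (V_BB − V_BE)/(R_B + (β+1)R_E) = (0.87 − 0.7)/(100 + 81×0.39) = 0.00129 mA.
I_C = β·I_B = 80×0.00129 = 0.103 mA.
V_CE = V_CC − I_C·R_C − I_E·R_E = 6.4 − 0.103×1 − 0.105×0.39 = 6.26 V > V_CE(sat), so the active-region assumption holds.

active; I_C ≈ 0.1 mA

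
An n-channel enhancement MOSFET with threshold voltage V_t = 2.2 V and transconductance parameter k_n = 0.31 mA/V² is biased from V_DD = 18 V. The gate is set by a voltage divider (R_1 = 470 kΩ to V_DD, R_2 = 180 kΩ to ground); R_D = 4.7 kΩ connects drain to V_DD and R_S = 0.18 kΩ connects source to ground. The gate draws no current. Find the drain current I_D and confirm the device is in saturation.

I_D ≈ 1 mA

V_G = V_DD·R_2/(R_1+R_2) = 18×180/650 = 4.98 V.
Assume saturation: I_D = (k_n/2)(V_GS − V_t)² with V_GS = V_G − I_D·R_S = 4.98 − 0.18·I_D.
Substituting gives 0.00502·I_D² − 1.16·I_D + 1.2 = 0, with roots I_D = 1.04 or 229 mA.
The root I_D = 229 mA gives V_GS = -36.2 V ≤ V_t, so take I_D = 1.04 mA.
Then V_GS = 4.8 V and V_DS = V_DD − I_D(R_D+R_S) = 18 − 1.04×4.88 = 12.9 V.
Saturation requires V_DS ≥ V_GS − V_t = 2.6 V; 12.9 ≥ 2.6 ✓.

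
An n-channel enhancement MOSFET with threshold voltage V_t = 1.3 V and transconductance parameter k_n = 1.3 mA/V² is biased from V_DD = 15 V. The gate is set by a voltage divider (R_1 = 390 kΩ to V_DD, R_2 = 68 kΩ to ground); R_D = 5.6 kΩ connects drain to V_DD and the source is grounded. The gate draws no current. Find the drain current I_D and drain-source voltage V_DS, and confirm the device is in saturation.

V_G = V_DD·R_2/(R_1+R_2) = 15×68/458 = 2.23 V. With the source grounded, V_GS = V_G = 2.23 V.
Assume saturation: I_D = (k_n/2)(V_GS − V_t)² = (1.3/2)×(2.23 − 1.3)² = 0.65×0.927² = 0.559 mA.
V_DS = V_DD − I_D·R_D = 15 − 0.559×5.6 = 11.9 V.
Saturation requires V_DS ≥ V_GS − V_t = 0.927 V; 11.9 ≥ 0.927 ✓.

I_D ≈ 0.56 mA, V_DS ≈ 12 V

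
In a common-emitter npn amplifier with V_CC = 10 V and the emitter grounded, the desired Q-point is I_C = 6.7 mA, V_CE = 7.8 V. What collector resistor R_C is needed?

Collector loop: V_CC = I_C·R_C + V_CE.
R_C = (V_CC − V_CE)/I_C = (10 − 7.8)/6.7 = 0.328 kΩ.

R_C ≈ 0.33 kΩ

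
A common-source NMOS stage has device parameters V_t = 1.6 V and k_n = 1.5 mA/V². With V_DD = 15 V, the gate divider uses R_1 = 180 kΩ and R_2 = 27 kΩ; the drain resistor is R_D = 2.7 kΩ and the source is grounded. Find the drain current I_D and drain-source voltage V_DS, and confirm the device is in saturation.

V_G = V_DD·R_2/(R_1+R_2) = 15×27/207 = 1.96 V. With the source grounded, V_GS = V_G = 1.96 V.
Assume saturation: I_D = (k_n/2)(V_GS − V_t)² = (1.5/2)×(1.96 − 1.6)² = 0.75×0.357² = 0.0953 mA.
V_DS = V_DD − I_D·R_D = 15 − 0.0953×2.7 = 14.7 V.
Saturation requires V_DS ≥ V_GS − V_t = 0.357 V; 14.7 ≥ 0.357 ✓.

I_D ≈ 0.095 mA, V_DS ≈ 15 V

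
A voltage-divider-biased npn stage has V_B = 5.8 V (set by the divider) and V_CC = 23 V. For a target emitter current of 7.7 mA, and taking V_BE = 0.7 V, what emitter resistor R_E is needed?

R_E ≈ 0.66 kΩ

V_E = V_B − V_BE = 5.8 − 0.7 = 5.1 V.
R_E = V_E / I_E = 5.1 / 7.7 = 0.662 kΩ.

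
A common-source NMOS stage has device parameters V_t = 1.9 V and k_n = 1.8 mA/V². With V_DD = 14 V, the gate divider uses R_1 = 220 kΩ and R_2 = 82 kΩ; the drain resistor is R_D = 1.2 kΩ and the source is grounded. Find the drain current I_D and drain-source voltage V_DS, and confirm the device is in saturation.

V_G = V_DD·R_2/(R_1+R_2) = 14×82/302 = 3.8 V. With the source grounded, V_GS = V_G = 3.8 V.
Assume saturation: I_D = (k_n/2)(V_GS − V_t)² = (1.8/2)×(3.8 − 1.9)² = 0.9×1.9² = 3.25 mA.
V_DS = V_DD − I_D·R_D = 14 − 3.25×1.2 = 10.1 V.
Saturation requires V_DS ≥ V_GS − V_t = 1.9 V; 10.1 ≥ 1.9 ✓.

I_D ≈ 3.3 mA, V_DS ≈ 10 V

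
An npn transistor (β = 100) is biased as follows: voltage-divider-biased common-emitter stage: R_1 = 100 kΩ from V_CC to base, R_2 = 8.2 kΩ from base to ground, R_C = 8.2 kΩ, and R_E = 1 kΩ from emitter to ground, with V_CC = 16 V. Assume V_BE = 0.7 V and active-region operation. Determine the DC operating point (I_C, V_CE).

I_C ≈ 0.47 mA, V_CE ≈ 12 V

Thevenize the base divider: V_Th = V_CC·R_2/(R_1+R_2) = 16×8.2/108 = 1.21 V, R_Th = R_1‖R_2 = 7.58 kΩ.
Base-emitter loop: V_Th = I_B·R_Th + V_BE + (β+1)I_B·R_E, so I_B = (1.21 − 0.7) / (7.58 + 101×1) = 0.00472 mA.
I_C = β·I_B = 100×0.00472 = 0.472 mA, and I_E = (β+1)I_B = 0.477 mA.
V_CE = V_CC − I_C·R_C − I_E·R_E = 16 − 0.472×8.2 − 0.477×1 = 11.7 V.
V_CE = 11.7 V > 0.2 V confirms active-region operation.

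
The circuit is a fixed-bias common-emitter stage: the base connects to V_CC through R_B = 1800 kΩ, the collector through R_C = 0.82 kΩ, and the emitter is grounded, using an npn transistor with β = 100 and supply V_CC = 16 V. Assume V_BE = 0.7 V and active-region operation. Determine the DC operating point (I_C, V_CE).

I_C ≈ 0.85 mA, V_CE ≈ 15 V

Base loop: V_CC = I_B·R_B + V_BE, so I_B = (16 − 0.7)/1800 kΩ = 0.0085 mA.
In the active region I_C = β·I_B = 100 × 0.0085 = 0.85 mA.
Collector loop: V_CE = V_CC − I_C·R_C = 16 − 0.85×0.82 = 15.3 V.
Since V_CE = 15.3 V > V_CE(sat) ≈ 0.2 V, the transistor is in the active region as assumed.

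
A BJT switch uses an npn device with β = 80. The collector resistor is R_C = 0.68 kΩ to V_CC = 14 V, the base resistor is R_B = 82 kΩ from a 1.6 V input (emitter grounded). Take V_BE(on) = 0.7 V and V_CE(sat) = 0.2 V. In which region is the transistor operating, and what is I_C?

Assume active. Base-emitter loop: I_B = (V_BB − V_BE)/R_B = (1.6 − 0.7)/82 = 0.011 mA.
I_C = β·I_B = 80×0.011 = 0.878 mA.
V_CE = V_CC − I_C·R_C = 14 − 0.878×0.68 = 13.4 V > V_CE(sat), so the active-region assumption holds.

active; I_C ≈ 0.88 mA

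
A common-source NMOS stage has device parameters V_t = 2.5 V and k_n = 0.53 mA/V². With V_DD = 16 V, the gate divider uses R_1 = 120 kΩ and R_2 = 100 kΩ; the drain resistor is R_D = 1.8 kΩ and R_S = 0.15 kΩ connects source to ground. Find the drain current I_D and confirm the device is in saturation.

I_D ≈ 4.5 mA

V_G = V_DD·R_2/(R_1+R_2) = 16×100/220 = 7.27 V.
Assume saturation: I_D = (k_n/2)(V_GS − V_t)² with V_GS = V_G − I_D·R_S = 7.27 − 0.15·I_D.
Substituting gives 0.00596·I_D² − 1.38·I_D + 6.04 = 0, with roots I_D = 4.46 or 227 mA.
The root I_D = 227 mA gives V_GS = -26.8 V ≤ V_t, so take I_D = 4.46 mA.
Then V_GS = 6.6 V and V_DS = V_DD − I_D(R_D+R_S) = 16 − 4.46×1.95 = 7.3 V.
Saturation requires V_DS ≥ V_GS − V_t = 4.1 V; 7.3 ≥ 4.1 ✓.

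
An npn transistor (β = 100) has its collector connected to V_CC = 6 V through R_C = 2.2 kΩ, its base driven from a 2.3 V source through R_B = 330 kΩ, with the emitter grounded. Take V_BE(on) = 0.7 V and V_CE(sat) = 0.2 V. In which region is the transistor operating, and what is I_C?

active; I_C ≈ 0.48 mA

Assume active. Base-emitter loop: I_B = (V_BB − V_BE)/R_B = (2.3 − 0.7)/330 = 0.00485 mA.
I_C = β·I_B = 100×0.00485 = 0.485 mA.
V_CE = V_CC − I_C·R_C = 6 − 0.485×2.2 = 4.93 V > V_CE(sat), so the active-region assumption holds.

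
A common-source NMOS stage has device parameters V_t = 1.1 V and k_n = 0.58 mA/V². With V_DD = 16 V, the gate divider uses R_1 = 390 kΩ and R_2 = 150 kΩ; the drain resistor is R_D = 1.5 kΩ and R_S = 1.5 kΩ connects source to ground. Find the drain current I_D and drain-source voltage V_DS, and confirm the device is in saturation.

V_G = V_DD·R_2/(R_1+R_2) = 16×150/540 = 4.44 V.
Assume saturation: I_D = (k_n/2)(V_GS − V_t)² with V_GS = V_G − I_D·R_S = 4.44 − 1.5·I_D.
Substituting gives 0.652·I_D² − 3.91·I_D + 3.24 = 0, with roots I_D = 0.995 or 5 mA.
The root I_D = 5 mA gives V_GS = -3.05 V ≤ V_t, so take I_D = 0.995 mA.
Then V_GS = 2.95 V and V_DS = V_DD − I_D(R_D+R_S) = 16 − 0.995×3 = 13 V.
Saturation requires V_DS ≥ V_GS − V_t = 1.85 V; 13 ≥ 1.85 ✓.

I_D ≈ 0.99 mA, V_DS ≈ 13 V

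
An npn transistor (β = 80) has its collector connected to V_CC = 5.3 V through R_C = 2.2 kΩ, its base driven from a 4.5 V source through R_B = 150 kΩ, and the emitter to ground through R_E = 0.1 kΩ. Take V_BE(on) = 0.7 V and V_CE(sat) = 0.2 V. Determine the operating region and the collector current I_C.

Assume active. Base-emitter loop: I_B = (V_BB − V_BE)/(R_B + (β+1)R_E) = (4.5 − 0.7)/(150 + 81×0.1) = 0.024 mA.
I_C = β·I_B = 80×0.024 = 1.92 mA.
V_CE = V_CC − I_C·R_C − I_E·R_E = 5.3 − 1.92×2.2 − 1.95×0.1 = 0.875 V > V_CE(sat), so the active-region assumption holds.

active; I_C ≈ 1.9 mA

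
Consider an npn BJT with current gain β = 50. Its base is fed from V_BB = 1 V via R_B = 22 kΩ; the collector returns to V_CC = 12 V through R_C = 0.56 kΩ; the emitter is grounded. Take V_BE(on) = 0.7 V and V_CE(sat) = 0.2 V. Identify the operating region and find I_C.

active; I_C ≈ 0.68 mA

Assume active. Base-emitter loop: I_B = (V_BB − V_BE)/R_B = (1 − 0.7)/22 = 0.0136 mA.
I_C = β·I_B = 50×0.0136 = 0.682 mA.
V_CE = V_CC − I_C·R_C = 12 − 0.682×0.56 = 11.6 V > V_CE(sat), so the active-region assumption holds.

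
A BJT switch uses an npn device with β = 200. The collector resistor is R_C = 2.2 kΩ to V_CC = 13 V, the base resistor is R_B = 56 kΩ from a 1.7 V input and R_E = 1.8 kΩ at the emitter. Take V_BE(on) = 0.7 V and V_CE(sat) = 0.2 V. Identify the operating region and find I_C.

Assume active. Base-emitter loop: I_B = (V_BB − V_BE)/(R_B + (β+1)R_E) = (1.7 − 0.7)/(56 + 201×1.8) = 0.00239 mA.
I_C = β·I_B = 200×0.00239 = 0.479 mA.
V_CE = V_CC − I_C·R_C − I_E·R_E = 13 − 0.479×2.2 − 0.481×1.8 = 11.1 V > V_CE(sat), so the active-region assumption holds.

active; I_C ≈ 0.48 mA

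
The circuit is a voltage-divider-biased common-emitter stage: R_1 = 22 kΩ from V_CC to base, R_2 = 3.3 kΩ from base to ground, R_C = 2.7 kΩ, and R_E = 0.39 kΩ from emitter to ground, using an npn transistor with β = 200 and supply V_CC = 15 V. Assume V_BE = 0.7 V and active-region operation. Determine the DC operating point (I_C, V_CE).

Thevenize the base divider: V_Th = V_CC·R_2/(R_1+R_2) = 15×3.3/25.3 = 1.96 V, R_Th = R_1‖R_2 = 2.87 kΩ.
Base-emitter loop: V_Th = I_B·R_Th + V_BE + (β+1)I_B·R_E, so I_B = (1.96 − 0.7) / (2.87 + 201×0.39) = 0.0155 mA.
I_C = β·I_B = 200×0.0155 = 3.09 mA, and I_E = (β+1)I_B = 3.11 mA.
V_CE = V_CC − I_C·R_C − I_E·R_E = 15 − 3.09×2.7 − 3.11×0.39 = 5.44 V.
V_CE = 5.44 V > 0.2 V confirms active-region operation.

I_C ≈ 3.1 mA, V_CE ≈ 5.4 V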